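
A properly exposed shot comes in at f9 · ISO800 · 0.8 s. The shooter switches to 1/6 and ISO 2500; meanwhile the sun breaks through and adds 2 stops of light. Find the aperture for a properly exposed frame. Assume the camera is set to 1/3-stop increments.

Scene light: 2 stops brighter.
Shutter speed: 0.8 → 0.6 → 0.5 → 0.4 → 0.3 → 1/4 → 1/5 → 1/6 — 2 1/3 stops shorter (darker).
ISO: 800 → 1000 → 1250 → 1600 → 2000 → 2500 — 1 2/3 stops raised (brighter).
Net so far: 1 1/3 stops brighter. Aperture: f/9 → f/10 → f/11 → f/13 → f/14.

f/14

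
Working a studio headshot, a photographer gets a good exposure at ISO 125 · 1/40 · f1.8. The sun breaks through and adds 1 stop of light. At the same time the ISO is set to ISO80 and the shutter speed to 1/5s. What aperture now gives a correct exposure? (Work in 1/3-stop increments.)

Scene light: 1 stop brighter.
ISO: 125 → 100 → 80 — 2/3 stop lower (darker).
Shutter speed: 1/40 → 1/30 → 1/25 → 1/20 → 1/15 → 1/13 → 1/10 → 1/8 → 1/6 → 1/5 — 3 stops slower (brighter).
Net so far: 3 1/3 stops brighter. Aperture: f/1.8 → f/2 → f/2.2 → f/2.5 → f/2.8 → f/3.2 → f/3.5 → f/4 → f/4.5 → f/5 → f/5.6.

f/5.6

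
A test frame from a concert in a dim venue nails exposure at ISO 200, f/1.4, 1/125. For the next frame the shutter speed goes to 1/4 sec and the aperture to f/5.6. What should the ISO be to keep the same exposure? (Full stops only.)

ISO 100

Shutter speed: 1/125 → 1/60 → 1/30 → 1/15 → 1/8 → 1/4 — 5 stops slower (brighter).
Aperture: f/1.4 → f/2 → f/2.8 → f/4 → f/5.6 — 4 stops smaller aperture (darker).
Net change so far: 1 stop brighter. Offset with the ISO: 200 → 100.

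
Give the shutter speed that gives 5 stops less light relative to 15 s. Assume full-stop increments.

1/2s

Shutter speed: 15 → 8 → 4 → 2 → 1 → 1/2 — 5 stops shorter (darker).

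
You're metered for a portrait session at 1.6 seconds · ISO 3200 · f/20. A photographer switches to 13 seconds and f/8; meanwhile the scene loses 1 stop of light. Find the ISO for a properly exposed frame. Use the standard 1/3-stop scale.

Scene light: 1 stop darker.
Shutter speed: 1.6 → 2 → 2.5 → 3.2 → 4 → 5 → 6 → 8 → 10 → 13 — 3 stops longer (brighter).
Aperture: f/20 → f/18 → f/16 → f/14 → f/13 → f/11 → f/10 → f/9 → f/8 — 2 2/3 stops wider (brighter).
Net so far: 4 2/3 stops brighter. ISO: 3200 → 2500 → 2000 → 1600 → 1250 → 1000 → 800 → 640 → 500 → 400 → 320 → 250 → 200 → 160 → 125.

ISO 125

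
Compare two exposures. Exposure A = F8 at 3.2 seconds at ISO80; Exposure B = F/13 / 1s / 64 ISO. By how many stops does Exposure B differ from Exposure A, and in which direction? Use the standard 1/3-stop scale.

Aperture: f/8 → f/9 → f/10 → f/11 → f/13 — 1 1/3 stops stopped down (darker).
Shutter speed: 3.2 → 2.5 → 2 → 1.6 → 1.3 → 1 — 1 2/3 stops faster (darker).
ISO: 80 → 64 — 1/3 stop lower (darker).
Net: −1 1/3 −1 2/3 −1/3 = −3 1/3 stops.

3 1/3 stops darker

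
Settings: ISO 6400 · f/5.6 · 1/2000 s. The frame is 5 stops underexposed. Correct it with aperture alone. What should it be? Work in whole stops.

f/1.0

Underexposed by 5 stops → need 5 stops brighter.
Aperture: f/5.6 → f/4 → f/2.8 → f/2 → f/1.4 → f/1.0.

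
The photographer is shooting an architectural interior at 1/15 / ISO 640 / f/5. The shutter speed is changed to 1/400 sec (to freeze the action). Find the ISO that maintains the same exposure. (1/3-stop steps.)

ISO 16000

Shutter speed: 1/15 → 1/20 → 1/25 → 1/30 → 1/40 → 1/50 → 1/60 → 1/80 → 1/100 → 1/125 → 1/160 → 1/200 → 1/250 → 1/320 → 1/400 — 4 2/3 stops faster (darker).
Need 4 2/3 stops brighter from the ISO: 640 → 800 → 1000 → 1250 → 1600 → 2000 → 2500 → 3200 → 4000 → 5000 → 6400 → 8000 → 10000 → 12800 → 16000.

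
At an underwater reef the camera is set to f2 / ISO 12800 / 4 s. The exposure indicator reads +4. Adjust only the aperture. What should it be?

Overexposed by 4 stops → need 4 stops darker.
Aperture: f/2 → f/2.8 → f/4 → f/5.6 → f/8.

f/8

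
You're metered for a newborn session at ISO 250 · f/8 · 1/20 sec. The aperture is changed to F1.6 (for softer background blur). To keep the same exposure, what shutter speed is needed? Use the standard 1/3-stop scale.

Aperture: f/8 → f/7.1 → f/6.3 → f/5.6 → f/5 → f/4.5 → f/4 → f/3.5 → f/3.2 → f/2.8 → f/2.5 → f/2.2 → f/2 → f/1.8 → f/1.6 — 4 2/3 stops larger aperture (brighter).
Need 4 2/3 stops darker from the shutter speed: 1/20 → 1/25 → 1/30 → 1/40 → 1/50 → 1/60 → 1/80 → 1/100 → 1/125 → 1/160 → 1/200 → 1/250 → 1/320 → 1/400 → 1/500.

1/500s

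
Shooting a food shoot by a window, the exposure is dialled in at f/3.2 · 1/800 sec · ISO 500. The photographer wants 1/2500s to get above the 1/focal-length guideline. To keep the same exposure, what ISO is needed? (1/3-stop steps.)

ISO 1600

Shutter speed: 1/800 → 1/1000 → 1/1250 → 1/1600 → 1/2000 → 1/2500 — 1 2/3 stops shorter (darker).
Need 1 2/3 stops brighter from the ISO: 500 → 640 → 800 → 1000 → 1250 → 1600.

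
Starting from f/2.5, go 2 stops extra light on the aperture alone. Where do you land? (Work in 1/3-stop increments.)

Aperture: f/2.5 → f/2.2 → f/2 → f/1.8 → f/1.6 → f/1.4 → f/1.2 — 2 stops larger aperture (brighter).

f/1.2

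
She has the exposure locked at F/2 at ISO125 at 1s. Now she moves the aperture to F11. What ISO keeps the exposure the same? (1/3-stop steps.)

ISO 4000

Aperture: f/2 → f/2.2 → f/2.5 → f/2.8 → f/3.2 → f/3.5 → f/4 → f/4.5 → f/5 → f/5.6 → f/6.3 → f/7.1 → f/8 → f/9 → f/10 → f/11 — 5 stops smaller aperture (darker).
Need 5 stops brighter from the ISO: 125 → 160 → 200 → 250 → 320 → 400 → 500 → 640 → 800 → 1000 → 1250 → 1600 → 2000 → 2500 → 3200 → 4000.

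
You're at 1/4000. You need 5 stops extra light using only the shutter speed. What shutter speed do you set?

Shutter speed: 1/4000 → 1/2000 → 1/1000 → 1/500 → 1/250 → 1/125 — 5 stops slower (brighter).

1/125s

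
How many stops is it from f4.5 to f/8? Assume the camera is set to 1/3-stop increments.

f/4.5 → f/5 → f/5.6 → f/6.3 → f/7.1 → f/8 — count the steps: 5 third-stops = 1 2/3 stops.

1 2/3 stops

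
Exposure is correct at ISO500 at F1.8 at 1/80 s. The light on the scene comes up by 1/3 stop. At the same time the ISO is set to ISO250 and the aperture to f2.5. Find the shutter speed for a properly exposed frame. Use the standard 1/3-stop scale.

Scene light: 1/3 stop brighter.
ISO: 500 → 400 → 320 → 250 — 1 stop dropped (darker).
Aperture: f/1.8 → f/2 → f/2.2 → f/2.5 — 1 stop narrower (darker).
Net so far: 1 2/3 stops darker. Shutter speed: 1/80 → 1/60 → 1/50 → 1/40 → 1/30 → 1/25.

1/25s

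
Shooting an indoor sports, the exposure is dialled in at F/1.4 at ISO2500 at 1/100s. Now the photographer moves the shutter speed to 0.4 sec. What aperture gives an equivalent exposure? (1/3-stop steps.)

Shutter speed: 1/100 → 1/80 → 1/60 → 1/50 → 1/40 → 1/30 → 1/25 → 1/20 → 1/15 → 1/13 → 1/10 → 1/8 → 1/6 → 1/5 → 1/4 → 0.3 → 0.4 — 5 1/3 stops longer (brighter).
Need 5 1/3 stops darker from the aperture: f/1.4 → f/1.6 → f/1.8 → f/2 → f/2.2 → f/2.5 → f/2.8 → f/3.2 → f/3.5 → f/4 → f/4.5 → f/5 → f/5.6 → f/6.3 → f/7.1 → f/8 → f/9.

f/9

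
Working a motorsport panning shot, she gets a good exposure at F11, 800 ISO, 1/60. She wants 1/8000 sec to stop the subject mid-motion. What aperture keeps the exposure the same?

Shutter speed: 1/60 → 1/125 → 1/250 → 1/500 → 1/1000 → 1/2000 → 1/4000 → 1/8000 — 7 stops faster (darker).
Need 7 stops brighter from the aperture: f/11 → f/8 → f/5.6 → f/4 → f/2.8 → f/2 → f/1.4 → f/1.0.

f/1.0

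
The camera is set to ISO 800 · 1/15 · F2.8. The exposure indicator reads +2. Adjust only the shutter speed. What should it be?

1/60s

Overexposed by 2 stops → need 2 stops darker.
Shutter speed: 1/15 → 1/30 → 1/60.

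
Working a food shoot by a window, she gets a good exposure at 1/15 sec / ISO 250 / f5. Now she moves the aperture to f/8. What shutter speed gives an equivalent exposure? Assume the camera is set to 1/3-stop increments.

1/6s

Aperture: f/5 → f/5.6 → f/6.3 → f/7.1 → f/8 — 1 1/3 stops smaller aperture (darker).
Need 1 1/3 stops brighter from the shutter speed: 1/15 → 1/13 → 1/10 → 1/8 → 1/6.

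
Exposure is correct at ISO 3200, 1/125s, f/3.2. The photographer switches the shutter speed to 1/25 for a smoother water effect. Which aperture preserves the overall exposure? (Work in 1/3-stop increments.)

f/7.1

Shutter speed: 1/125 → 1/100 → 1/80 → 1/60 → 1/50 → 1/40 → 1/30 → 1/25 — 2 1/3 stops slower (brighter).
Need 2 1/3 stops darker from the aperture: f/3.2 → f/3.5 → f/4 → f/4.5 → f/5 → f/5.6 → f/6.3 → f/7.1.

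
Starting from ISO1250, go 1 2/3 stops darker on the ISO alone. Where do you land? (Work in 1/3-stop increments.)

ISO 400

ISO: 1250 → 1000 → 800 → 640 → 500 → 400 — 1 2/3 stops lower (darker).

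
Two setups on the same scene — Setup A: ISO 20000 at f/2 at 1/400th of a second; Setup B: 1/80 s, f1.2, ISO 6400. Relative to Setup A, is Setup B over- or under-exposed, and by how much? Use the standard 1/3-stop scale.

2 stops brighter

Aperture: f/2 → f/1.8 → f/1.6 → f/1.4 → f/1.2 — 1 1/3 stops opened up (brighter).
Shutter speed: 1/400 → 1/320 → 1/250 → 1/200 → 1/160 → 1/125 → 1/100 → 1/80 — 2 1/3 stops slower (brighter).
ISO: 20000 → 16000 → 12800 → 10000 → 8000 → 6400 — 1 2/3 stops dropped (darker).
Net: +1 1/3 +2 1/3 −1 2/3 = +2 stops.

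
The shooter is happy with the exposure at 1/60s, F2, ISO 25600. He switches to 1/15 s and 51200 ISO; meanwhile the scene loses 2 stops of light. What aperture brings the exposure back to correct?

f/2.8

Scene light: 2 stops darker.
Shutter speed: 1/60 → 1/30 → 1/15 — 2 stops longer (brighter).
ISO: 25600 → 51200 — 1 stop raised (brighter).
Net so far: 1 stop brighter. Aperture: f/2 → f/2.8.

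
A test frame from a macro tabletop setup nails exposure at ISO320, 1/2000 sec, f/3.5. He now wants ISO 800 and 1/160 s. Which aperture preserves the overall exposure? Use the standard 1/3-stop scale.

f/20

ISO: 320 → 400 → 500 → 640 → 800 — 1 1/3 stops raised (brighter).
Shutter speed: 1/2000 → 1/1600 → 1/1250 → 1/1000 → 1/800 → 1/640 → 1/500 → 1/400 → 1/320 → 1/250 → 1/200 → 1/160 — 3 2/3 stops slower (brighter).
Net change so far: 5 stops brighter. Offset with the aperture: f/3.5 → f/4 → f/4.5 → f/5 → f/5.6 → f/6.3 → f/7.1 → f/8 → f/9 → f/10 → f/11 → f/13 → f/14 → f/16 → f/18 → f/20.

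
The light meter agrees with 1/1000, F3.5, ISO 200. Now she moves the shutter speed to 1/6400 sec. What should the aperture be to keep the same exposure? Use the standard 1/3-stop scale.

f/1.4

Shutter speed: 1/1000 → 1/1250 → 1/1600 → 1/2000 → 1/2500 → 1/3200 → 1/4000 → 1/5000 → 1/6400 — 2 2/3 stops faster (darker).
Need 2 2/3 stops brighter from the aperture: f/3.5 → f/3.2 → f/2.8 → f/2.5 → f/2.2 → f/2 → f/1.8 → f/1.6 → f/1.4.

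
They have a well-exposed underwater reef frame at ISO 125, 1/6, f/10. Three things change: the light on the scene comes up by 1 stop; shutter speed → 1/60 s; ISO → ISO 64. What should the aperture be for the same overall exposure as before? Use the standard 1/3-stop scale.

f/3.2

Scene light: 1 stop brighter.
Shutter speed: 1/6 → 1/8 → 1/10 → 1/13 → 1/15 → 1/20 → 1/25 → 1/30 → 1/40 → 1/50 → 1/60 — 3 1/3 stops faster (darker).
ISO: 125 → 100 → 80 → 64 — 1 stop lower (darker).
Net so far: 3 1/3 stops darker. Aperture: f/10 → f/9 → f/8 → f/7.1 → f/6.3 → f/5.6 → f/5 → f/4.5 → f/4 → f/3.5 → f/3.2.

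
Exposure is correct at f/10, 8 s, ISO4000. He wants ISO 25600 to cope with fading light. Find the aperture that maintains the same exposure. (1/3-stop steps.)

ISO: 4000 → 5000 → 6400 → 8000 → 10000 → 12800 → 16000 → 20000 → 25600 — 2 2/3 stops higher (brighter).
Need 2 2/3 stops darker from the aperture: f/10 → f/11 → f/13 → f/14 → f/16 → f/18 → f/20 → f/22 → f/25.

f/25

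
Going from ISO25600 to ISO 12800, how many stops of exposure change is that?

25600 → 12800 — count the steps: 1 stop.

1 stop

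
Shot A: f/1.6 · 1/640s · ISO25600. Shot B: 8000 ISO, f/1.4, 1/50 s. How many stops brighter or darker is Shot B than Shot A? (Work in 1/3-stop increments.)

Aperture: f/1.6 → f/1.4 — 1/3 stop larger aperture (brighter).
Shutter speed: 1/640 → 1/500 → 1/400 → 1/320 → 1/250 → 1/200 → 1/160 → 1/125 → 1/100 → 1/80 → 1/60 → 1/50 — 3 2/3 stops slower (brighter).
ISO: 25600 → 20000 → 16000 → 12800 → 10000 → 8000 — 1 2/3 stops lower (darker).
Net: +1/3 +3 2/3 −1 2/3 = +2 1/3 stops.

2 1/3 stops brighter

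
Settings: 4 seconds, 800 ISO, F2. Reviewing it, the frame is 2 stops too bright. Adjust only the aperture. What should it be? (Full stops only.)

f/4

Overexposed by 2 stops → need 2 stops darker.
Aperture: f/2 → f/2.8 → f/4.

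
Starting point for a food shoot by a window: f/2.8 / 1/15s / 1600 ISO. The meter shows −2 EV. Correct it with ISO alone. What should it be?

Underexposed by 2 stops → need 2 stops brighter.
ISO: 1600 → 3200 → 6400.

ISO 6400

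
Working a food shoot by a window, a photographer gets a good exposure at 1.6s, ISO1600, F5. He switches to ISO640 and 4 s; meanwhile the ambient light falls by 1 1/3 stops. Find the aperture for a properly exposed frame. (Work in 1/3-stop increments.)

Scene light: 1 1/3 stops darker.
ISO: 1600 → 1250 → 1000 → 800 → 640 — 1 1/3 stops dropped (darker).
Shutter speed: 1.6 → 2 → 2.5 → 3.2 → 4 — 1 1/3 stops slower (brighter).
Net so far: 1 1/3 stops darker. Aperture: f/5 → f/4.5 → f/4 → f/3.5 → f/3.2.

f/3.2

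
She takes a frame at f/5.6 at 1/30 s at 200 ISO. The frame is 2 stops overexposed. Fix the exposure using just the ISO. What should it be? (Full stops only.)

Overexposed by 2 stops → need 2 stops darker.
ISO: 200 → 100 → 50.

ISO 50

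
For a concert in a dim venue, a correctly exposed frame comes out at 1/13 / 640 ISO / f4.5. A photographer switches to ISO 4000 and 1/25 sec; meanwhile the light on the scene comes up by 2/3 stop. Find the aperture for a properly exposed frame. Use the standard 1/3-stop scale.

f/10

Scene light: 2/3 stop brighter.
ISO: 640 → 800 → 1000 → 1250 → 1600 → 2000 → 2500 → 3200 → 4000 — 2 2/3 stops higher (brighter).
Shutter speed: 1/13 → 1/15 → 1/20 → 1/25 — 1 stop faster (darker).
Net so far: 2 1/3 stops brighter. Aperture: f/4.5 → f/5 → f/5.6 → f/6.3 → f/7.1 → f/8 → f/9 → f/10.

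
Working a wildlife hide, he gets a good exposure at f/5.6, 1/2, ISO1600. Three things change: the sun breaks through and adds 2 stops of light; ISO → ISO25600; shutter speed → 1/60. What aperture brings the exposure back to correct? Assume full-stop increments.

Scene light: 2 stops brighter.
ISO: 1600 → 3200 → 6400 → 12800 → 25600 — 4 stops higher (brighter).
Shutter speed: 1/2 → 1/4 → 1/8 → 1/15 → 1/30 → 1/60 — 5 stops faster (darker).
Net so far: 1 stop brighter. Aperture: f/5.6 → f/8.

f/8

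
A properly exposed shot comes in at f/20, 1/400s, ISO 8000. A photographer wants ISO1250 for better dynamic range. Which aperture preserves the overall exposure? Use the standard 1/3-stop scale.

f/8

ISO: 8000 → 6400 → 5000 → 4000 → 3200 → 2500 → 2000 → 1600 → 1250 — 2 2/3 stops lower (darker).
Need 2 2/3 stops brighter from the aperture: f/20 → f/18 → f/16 → f/14 → f/13 → f/11 → f/10 → f/9 → f/8.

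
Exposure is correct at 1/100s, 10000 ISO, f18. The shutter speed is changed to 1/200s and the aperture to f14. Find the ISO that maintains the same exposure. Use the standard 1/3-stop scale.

ISO 12800

Shutter speed: 1/100 → 1/125 → 1/160 → 1/200 — 1 stop faster (darker).
Aperture: f/18 → f/16 → f/14 — 2/3 stop opened up (brighter).
Net change so far: 1/3 stop darker. Offset with the ISO: 10000 → 12800.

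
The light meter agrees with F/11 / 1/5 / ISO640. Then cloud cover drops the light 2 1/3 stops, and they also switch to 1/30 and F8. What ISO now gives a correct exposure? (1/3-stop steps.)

Scene light: 2 1/3 stops darker.
Shutter speed: 1/5 → 1/6 → 1/8 → 1/10 → 1/13 → 1/15 → 1/20 → 1/25 → 1/30 — 2 2/3 stops shorter (darker).
Aperture: f/11 → f/10 → f/9 → f/8 — 1 stop opened up (brighter).
Net so far: 4 stops darker. ISO: 640 → 800 → 1000 → 1250 → 1600 → 2000 → 2500 → 3200 → 4000 → 5000 → 6400 → 8000 → 10000.

ISO 10000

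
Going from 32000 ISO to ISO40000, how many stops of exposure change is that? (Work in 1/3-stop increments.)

32000 → 40000 — count the steps: 1 third-stops = 1/3 stop.

1/3 stop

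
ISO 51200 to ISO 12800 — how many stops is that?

2 stops

51200 → 25600 → 12800 — count the steps: 2 stops.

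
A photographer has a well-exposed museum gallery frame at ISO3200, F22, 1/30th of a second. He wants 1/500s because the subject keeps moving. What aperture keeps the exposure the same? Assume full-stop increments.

f/5.6

Shutter speed: 1/30 → 1/60 → 1/125 → 1/250 → 1/500 — 4 stops faster (darker).
Need 4 stops brighter from the aperture: f/22 → f/16 → f/11 → f/8 → f/5.6.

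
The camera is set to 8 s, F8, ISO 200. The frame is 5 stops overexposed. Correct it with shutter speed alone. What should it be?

Overexposed by 5 stops → need 5 stops darker.
Shutter speed: 8 → 4 → 2 → 1 → 1/2 → 1/4.

1/4s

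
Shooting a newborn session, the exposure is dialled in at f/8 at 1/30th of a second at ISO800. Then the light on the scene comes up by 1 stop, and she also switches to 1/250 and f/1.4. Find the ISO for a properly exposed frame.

Scene light: 1 stop brighter.
Shutter speed: 1/30 → 1/60 → 1/125 → 1/250 — 3 stops faster (darker).
Aperture: f/8 → f/5.6 → f/4 → f/2.8 → f/2 → f/1.4 — 5 stops opened up (brighter).
Net so far: 3 stops brighter. ISO: 800 → 400 → 200 → 100.

ISO 100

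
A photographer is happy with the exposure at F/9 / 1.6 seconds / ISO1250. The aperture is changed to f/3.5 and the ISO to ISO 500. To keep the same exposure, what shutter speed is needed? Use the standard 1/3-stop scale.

Aperture: f/9 → f/8 → f/7.1 → f/6.3 → f/5.6 → f/5 → f/4.5 → f/4 → f/3.5 — 2 2/3 stops wider (brighter).
ISO: 1250 → 1000 → 800 → 640 → 500 — 1 1/3 stops dropped (darker).
Net change so far: 1 1/3 stops brighter. Offset with the shutter speed: 1.6 → 1.3 → 1 → 0.8 → 0.6.

0.6 s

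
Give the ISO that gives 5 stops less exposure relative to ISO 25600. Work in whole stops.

ISO: 25600 → 12800 → 6400 → 3200 → 1600 → 800 — 5 stops lower (darker).

ISO 800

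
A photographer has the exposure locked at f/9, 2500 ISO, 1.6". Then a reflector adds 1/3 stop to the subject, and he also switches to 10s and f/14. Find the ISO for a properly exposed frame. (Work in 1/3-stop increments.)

ISO 800

Scene light: 1/3 stop brighter.
Shutter speed: 1.6 → 2 → 2.5 → 3.2 → 4 → 5 → 6 → 8 → 10 — 2 2/3 stops longer (brighter).
Aperture: f/9 → f/10 → f/11 → f/13 → f/14 — 1 1/3 stops smaller aperture (darker).
Net so far: 1 2/3 stops brighter. ISO: 2500 → 2000 → 1600 → 1250 → 1000 → 800.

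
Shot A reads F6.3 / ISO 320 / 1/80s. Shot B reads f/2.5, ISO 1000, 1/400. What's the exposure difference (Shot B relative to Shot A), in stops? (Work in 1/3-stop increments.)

Aperture: f/6.3 → f/5.6 → f/5 → f/4.5 → f/4 → f/3.5 → f/3.2 → f/2.8 → f/2.5 — 2 2/3 stops opened up (brighter).
Shutter speed: 1/80 → 1/100 → 1/125 → 1/160 → 1/200 → 1/250 → 1/320 → 1/400 — 2 1/3 stops faster (darker).
ISO: 320 → 400 → 500 → 640 → 800 → 1000 — 1 2/3 stops higher (brighter).
Net: +2 2/3 −2 1/3 +1 2/3 = +2 stops.

2 stops brighter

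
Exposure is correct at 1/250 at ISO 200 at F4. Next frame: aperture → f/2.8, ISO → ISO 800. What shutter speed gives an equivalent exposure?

Aperture: f/4 → f/2.8 — 1 stop larger aperture (brighter).
ISO: 200 → 400 → 800 — 2 stops raised (brighter).
Net change so far: 3 stops brighter. Offset with the shutter speed: 1/250 → 1/500 → 1/1000 → 1/2000.

1/2000s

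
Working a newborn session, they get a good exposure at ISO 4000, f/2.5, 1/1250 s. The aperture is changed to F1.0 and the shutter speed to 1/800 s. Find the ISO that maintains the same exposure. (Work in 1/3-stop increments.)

Aperture: f/2.5 → f/2.2 → f/2 → f/1.8 → f/1.6 → f/1.4 → f/1.2 → f/1.1 → f/1.0 — 2 2/3 stops wider (brighter).
Shutter speed: 1/1250 → 1/1000 → 1/800 — 2/3 stop longer (brighter).
Net change so far: 3 1/3 stops brighter. Offset with the ISO: 4000 → 3200 → 2500 → 2000 → 1600 → 1250 → 1000 → 800 → 640 → 500 → 400.

ISO 400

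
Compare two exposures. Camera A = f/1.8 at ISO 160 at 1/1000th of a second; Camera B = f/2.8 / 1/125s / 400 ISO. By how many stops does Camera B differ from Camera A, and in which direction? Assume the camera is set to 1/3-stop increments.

3 stops brighter

Aperture: f/1.8 → f/2 → f/2.2 → f/2.5 → f/2.8 — 1 1/3 stops narrower (darker).
Shutter speed: 1/1000 → 1/800 → 1/640 → 1/500 → 1/400 → 1/320 → 1/250 → 1/200 → 1/160 → 1/125 — 3 stops slower (brighter).
ISO: 160 → 200 → 250 → 320 → 400 — 1 1/3 stops raised (brighter).
Net: −1 1/3 +3 +1 1/3 = +3 stops.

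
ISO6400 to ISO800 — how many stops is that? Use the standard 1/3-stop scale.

3 stops

6400 → 5000 → 4000 → 3200 → 2500 → 2000 → 1600 → 1250 → 1000 → 800 — count the steps: 9 third-stops = 3 stops.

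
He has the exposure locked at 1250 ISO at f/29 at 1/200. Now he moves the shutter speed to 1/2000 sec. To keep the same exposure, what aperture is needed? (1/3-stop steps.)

Shutter speed: 1/200 → 1/250 → 1/320 → 1/400 → 1/500 → 1/640 → 1/800 → 1/1000 → 1/1250 → 1/1600 → 1/2000 — 3 1/3 stops shorter (darker).
Need 3 1/3 stops brighter from the aperture: f/29 → f/25 → f/22 → f/20 → f/18 → f/16 → f/14 → f/13 → f/11 → f/10 → f/9.

f/9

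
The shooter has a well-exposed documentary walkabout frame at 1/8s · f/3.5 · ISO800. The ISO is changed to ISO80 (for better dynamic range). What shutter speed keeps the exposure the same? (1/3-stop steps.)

ISO: 800 → 640 → 500 → 400 → 320 → 250 → 200 → 160 → 125 → 100 → 80 — 3 1/3 stops lower (darker).
Need 3 1/3 stops brighter from the shutter speed: 1/8 → 1/6 → 1/5 → 1/4 → 0.3 → 0.4 → 0.5 → 0.6 → 0.8 → 1 → 1.3.

1.3 s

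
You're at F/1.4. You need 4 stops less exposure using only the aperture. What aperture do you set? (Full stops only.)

f/5.6

Aperture: f/1.4 → f/2 → f/2.8 → f/4 → f/5.6 — 4 stops narrower (darker).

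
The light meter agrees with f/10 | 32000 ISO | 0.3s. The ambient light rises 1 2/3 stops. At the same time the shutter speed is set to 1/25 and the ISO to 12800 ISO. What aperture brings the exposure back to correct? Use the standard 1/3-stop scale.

Scene light: 1 2/3 stops brighter.
Shutter speed: 0.3 → 1/4 → 1/5 → 1/6 → 1/8 → 1/10 → 1/13 → 1/15 → 1/20 → 1/25 — 3 stops shorter (darker).
ISO: 32000 → 25600 → 20000 → 16000 → 12800 — 1 1/3 stops lower (darker).
Net so far: 2 2/3 stops darker. Aperture: f/10 → f/9 → f/8 → f/7.1 → f/6.3 → f/5.6 → f/5 → f/4.5 → f/4.

f/4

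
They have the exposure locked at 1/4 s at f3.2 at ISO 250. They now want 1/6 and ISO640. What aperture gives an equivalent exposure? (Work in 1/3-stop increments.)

f/4

Shutter speed: 1/4 → 1/5 → 1/6 — 2/3 stop faster (darker).
ISO: 250 → 320 → 400 → 500 → 640 — 1 1/3 stops higher (brighter).
Net change so far: 2/3 stop brighter. Offset with the aperture: f/3.2 → f/3.5 → f/4.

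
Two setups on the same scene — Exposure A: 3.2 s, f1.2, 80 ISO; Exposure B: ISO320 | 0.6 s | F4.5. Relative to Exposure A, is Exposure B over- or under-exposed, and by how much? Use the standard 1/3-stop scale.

4 stops darker

Aperture: f/1.2 → f/1.4 → f/1.6 → f/1.8 → f/2 → f/2.2 → f/2.5 → f/2.8 → f/3.2 → f/3.5 → f/4 → f/4.5 — 3 2/3 stops narrower (darker).
Shutter speed: 3.2 → 2.5 → 2 → 1.6 → 1.3 → 1 → 0.8 → 0.6 — 2 1/3 stops shorter (darker).
ISO: 80 → 100 → 125 → 160 → 200 → 250 → 320 — 2 stops higher (brighter).
Net: −3 2/3 −2 1/3 +2 = −4 stops.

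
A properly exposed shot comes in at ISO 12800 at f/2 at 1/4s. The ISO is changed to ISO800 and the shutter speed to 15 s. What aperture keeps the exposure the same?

f/4

ISO: 12800 → 6400 → 3200 → 1600 → 800 — 4 stops dropped (darker).
Shutter speed: 1/4 → 1/2 → 1 → 2 → 4 → 8 → 15 — 6 stops slower (brighter).
Net change so far: 2 stops brighter. Offset with the aperture: f/2 → f/2.8 → f/4.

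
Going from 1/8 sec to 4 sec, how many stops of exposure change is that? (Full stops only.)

5 stops

1/8 → 1/4 → 1/2 → 1 → 2 → 4 — count the steps: 5 stops.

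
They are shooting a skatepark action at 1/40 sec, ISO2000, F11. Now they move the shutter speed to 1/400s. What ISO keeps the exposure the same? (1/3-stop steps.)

ISO 20000

Shutter speed: 1/40 → 1/50 → 1/60 → 1/80 → 1/100 → 1/125 → 1/160 → 1/200 → 1/250 → 1/320 → 1/400 — 3 1/3 stops faster (darker).
Need 3 1/3 stops brighter from the ISO: 2000 → 2500 → 3200 → 4000 → 5000 → 6400 → 8000 → 10000 → 12800 → 16000 → 20000.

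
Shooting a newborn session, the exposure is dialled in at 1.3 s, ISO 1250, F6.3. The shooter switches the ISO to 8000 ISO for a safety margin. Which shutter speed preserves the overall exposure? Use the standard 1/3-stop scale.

ISO: 1250 → 1600 → 2000 → 2500 → 3200 → 4000 → 5000 → 6400 → 8000 — 2 2/3 stops higher (brighter).
Need 2 2/3 stops darker from the shutter speed: 1.3 → 1 → 0.8 → 0.6 → 0.5 → 0.4 → 0.3 → 1/4 → 1/5.

1/5s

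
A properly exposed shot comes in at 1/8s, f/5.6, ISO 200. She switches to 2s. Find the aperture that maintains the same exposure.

f/22

Shutter speed: 1/8 → 1/4 → 1/2 → 1 → 2 — 4 stops longer (brighter).
Need 4 stops darker from the aperture: f/5.6 → f/8 → f/11 → f/16 → f/22.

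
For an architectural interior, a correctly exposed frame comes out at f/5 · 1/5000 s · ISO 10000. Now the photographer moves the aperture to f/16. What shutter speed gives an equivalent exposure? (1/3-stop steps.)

Aperture: f/5 → f/5.6 → f/6.3 → f/7.1 → f/8 → f/9 → f/10 → f/11 → f/13 → f/14 → f/16 — 3 1/3 stops smaller aperture (darker).
Need 3 1/3 stops brighter from the shutter speed: 1/5000 → 1/4000 → 1/3200 → 1/2500 → 1/2000 → 1/1600 → 1/1250 → 1/1000 → 1/800 → 1/640 → 1/500.

1/500s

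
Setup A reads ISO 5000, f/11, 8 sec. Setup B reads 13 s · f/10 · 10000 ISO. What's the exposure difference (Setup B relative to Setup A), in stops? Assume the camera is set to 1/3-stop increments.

Aperture: f/11 → f/10 — 1/3 stop larger aperture (brighter).
Shutter speed: 8 → 10 → 13 — 2/3 stop longer (brighter).
ISO: 5000 → 6400 → 8000 → 10000 — 1 stop raised (brighter).
Net: +1/3 +2/3 +1 = +2 stops.

2 stops brighter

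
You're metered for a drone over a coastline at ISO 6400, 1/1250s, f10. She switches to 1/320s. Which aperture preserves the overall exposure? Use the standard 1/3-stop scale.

Shutter speed: 1/1250 → 1/1000 → 1/800 → 1/640 → 1/500 → 1/400 → 1/320 — 2 stops slower (brighter).
Need 2 stops darker from the aperture: f/10 → f/11 → f/13 → f/14 → f/16 → f/18 → f/20.

f/20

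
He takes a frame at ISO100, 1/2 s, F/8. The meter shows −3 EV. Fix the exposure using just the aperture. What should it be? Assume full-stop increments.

f/2.8

Underexposed by 3 stops → need 3 stops brighter.
Aperture: f/8 → f/5.6 → f/4 → f/2.8.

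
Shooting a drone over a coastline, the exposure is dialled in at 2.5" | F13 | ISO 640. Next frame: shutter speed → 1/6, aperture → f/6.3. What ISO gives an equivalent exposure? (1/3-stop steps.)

ISO 2500

Shutter speed: 2.5 → 2 → 1.6 → 1.3 → 1 → 0.8 → 0.6 → 0.5 → 0.4 → 0.3 → 1/4 → 1/5 → 1/6 — 4 stops faster (darker).
Aperture: f/13 → f/11 → f/10 → f/9 → f/8 → f/7.1 → f/6.3 — 2 stops opened up (brighter).
Net change so far: 2 stops darker. Offset with the ISO: 640 → 800 → 1000 → 1250 → 1600 → 2000 → 2500.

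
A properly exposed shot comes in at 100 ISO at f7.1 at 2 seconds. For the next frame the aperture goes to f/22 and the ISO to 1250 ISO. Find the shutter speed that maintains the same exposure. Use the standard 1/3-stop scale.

Aperture: f/7.1 → f/8 → f/9 → f/10 → f/11 → f/13 → f/14 → f/16 → f/18 → f/20 → f/22 — 3 1/3 stops stopped down (darker).
ISO: 100 → 125 → 160 → 200 → 250 → 320 → 400 → 500 → 640 → 800 → 1000 → 1250 — 3 2/3 stops higher (brighter).
Net change so far: 1/3 stop brighter. Offset with the shutter speed: 2 → 1.6.

1.6 s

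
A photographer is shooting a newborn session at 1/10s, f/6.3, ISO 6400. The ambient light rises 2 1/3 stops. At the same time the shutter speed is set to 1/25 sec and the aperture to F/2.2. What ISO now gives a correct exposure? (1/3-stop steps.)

Scene light: 2 1/3 stops brighter.
Shutter speed: 1/10 → 1/13 → 1/15 → 1/20 → 1/25 — 1 1/3 stops shorter (darker).
Aperture: f/6.3 → f/5.6 → f/5 → f/4.5 → f/4 → f/3.5 → f/3.2 → f/2.8 → f/2.5 → f/2.2 — 3 stops opened up (brighter).
Net so far: 4 stops brighter. ISO: 6400 → 5000 → 4000 → 3200 → 2500 → 2000 → 1600 → 1250 → 1000 → 800 → 640 → 500 → 400.

ISO 400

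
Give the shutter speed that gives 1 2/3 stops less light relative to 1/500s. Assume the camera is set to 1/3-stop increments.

1/1600s

Shutter speed: 1/500 → 1/640 → 1/800 → 1/1000 → 1/1250 → 1/1600 — 1 2/3 stops shorter (darker).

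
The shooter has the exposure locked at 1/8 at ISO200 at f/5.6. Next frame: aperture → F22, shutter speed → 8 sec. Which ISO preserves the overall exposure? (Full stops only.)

ISO 50

Aperture: f/5.6 → f/8 → f/11 → f/16 → f/22 — 4 stops stopped down (darker).
Shutter speed: 1/8 → 1/4 → 1/2 → 1 → 2 → 4 → 8 — 6 stops longer (brighter).
Net change so far: 2 stops brighter. Offset with the ISO: 200 → 100 → 50.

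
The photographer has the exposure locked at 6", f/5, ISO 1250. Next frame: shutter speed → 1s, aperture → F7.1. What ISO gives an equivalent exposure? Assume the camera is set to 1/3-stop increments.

Shutter speed: 6 → 5 → 4 → 3.2 → 2.5 → 2 → 1.6 → 1.3 → 1 — 2 2/3 stops shorter (darker).
Aperture: f/5 → f/5.6 → f/6.3 → f/7.1 — 1 stop narrower (darker).
Net change so far: 3 2/3 stops darker. Offset with the ISO: 1250 → 1600 → 2000 → 2500 → 3200 → 4000 → 5000 → 6400 → 8000 → 10000 → 12800 → 16000.

ISO 16000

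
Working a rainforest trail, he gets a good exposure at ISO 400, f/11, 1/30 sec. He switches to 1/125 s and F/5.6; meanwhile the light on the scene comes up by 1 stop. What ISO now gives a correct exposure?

ISO 200

Scene light: 1 stop brighter.
Shutter speed: 1/30 → 1/60 → 1/125 — 2 stops faster (darker).
Aperture: f/11 → f/8 → f/5.6 — 2 stops wider (brighter).
Net so far: 1 stop brighter. ISO: 400 → 200.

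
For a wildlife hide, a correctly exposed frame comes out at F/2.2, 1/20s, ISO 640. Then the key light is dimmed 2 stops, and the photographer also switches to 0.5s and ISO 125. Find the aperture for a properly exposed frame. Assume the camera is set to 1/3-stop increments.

f/1.6

Scene light: 2 stops darker.
Shutter speed: 1/20 → 1/15 → 1/13 → 1/10 → 1/8 → 1/6 → 1/5 → 1/4 → 0.3 → 0.4 → 0.5 — 3 1/3 stops longer (brighter).
ISO: 640 → 500 → 400 → 320 → 250 → 200 → 160 → 125 — 2 1/3 stops dropped (darker).
Net so far: 1 stop darker. Aperture: f/2.2 → f/2 → f/1.8 → f/1.6.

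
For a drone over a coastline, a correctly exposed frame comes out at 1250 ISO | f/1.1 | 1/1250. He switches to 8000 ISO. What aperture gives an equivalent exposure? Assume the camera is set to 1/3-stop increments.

ISO: 1250 → 1600 → 2000 → 2500 → 3200 → 4000 → 5000 → 6400 → 8000 — 2 2/3 stops raised (brighter).
Need 2 2/3 stops darker from the aperture: f/1.1 → f/1.2 → f/1.4 → f/1.6 → f/1.8 → f/2 → f/2.2 → f/2.5 → f/2.8.

f/2.8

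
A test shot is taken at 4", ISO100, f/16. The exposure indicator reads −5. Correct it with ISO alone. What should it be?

ISO 3200

Underexposed by 5 stops → need 5 stops brighter.
ISO: 100 → 200 → 400 → 800 → 1600 → 3200.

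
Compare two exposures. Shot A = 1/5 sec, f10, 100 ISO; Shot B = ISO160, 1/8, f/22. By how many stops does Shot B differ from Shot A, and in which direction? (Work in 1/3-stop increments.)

2 1/3 stops darker

Aperture: f/10 → f/11 → f/13 → f/14 → f/16 → f/18 → f/20 → f/22 — 2 1/3 stops stopped down (darker).
Shutter speed: 1/5 → 1/6 → 1/8 — 2/3 stop faster (darker).
ISO: 100 → 125 → 160 — 2/3 stop higher (brighter).
Net: −2 1/3 −2/3 +2/3 = −2 1/3 stops.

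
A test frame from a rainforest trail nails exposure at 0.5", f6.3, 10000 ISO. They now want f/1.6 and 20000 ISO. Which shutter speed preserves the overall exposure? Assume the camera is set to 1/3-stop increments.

1/60s

Aperture: f/6.3 → f/5.6 → f/5 → f/4.5 → f/4 → f/3.5 → f/3.2 → f/2.8 → f/2.5 → f/2.2 → f/2 → f/1.8 → f/1.6 — 4 stops opened up (brighter).
ISO: 10000 → 12800 → 16000 → 20000 — 1 stop raised (brighter).
Net change so far: 5 stops brighter. Offset with the shutter speed: 0.5 → 0.4 → 0.3 → 1/4 → 1/5 → 1/6 → 1/8 → 1/10 → 1/13 → 1/15 → 1/20 → 1/25 → 1/30 → 1/40 → 1/50 → 1/60.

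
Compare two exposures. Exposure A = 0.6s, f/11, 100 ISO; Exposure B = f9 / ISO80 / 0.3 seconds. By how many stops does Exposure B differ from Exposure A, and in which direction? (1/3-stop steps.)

Aperture: f/11 → f/10 → f/9 — 2/3 stop opened up (brighter).
Shutter speed: 0.6 → 0.5 → 0.4 → 0.3 — 1 stop shorter (darker).
ISO: 100 → 80 — 1/3 stop lower (darker).
Net: +2/3 −1 −1/3 = −2/3 stops.

2/3 stop darker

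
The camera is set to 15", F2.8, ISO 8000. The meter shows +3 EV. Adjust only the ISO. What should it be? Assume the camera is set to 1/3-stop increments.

Overexposed by 3 stops → need 3 stops darker.
ISO: 8000 → 6400 → 5000 → 4000 → 3200 → 2500 → 2000 → 1600 → 1250 → 1000.

ISO 1000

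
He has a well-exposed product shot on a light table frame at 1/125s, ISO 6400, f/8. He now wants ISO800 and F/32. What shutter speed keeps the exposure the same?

ISO: 6400 → 3200 → 1600 → 800 — 3 stops lower (darker).
Aperture: f/8 → f/11 → f/16 → f/22 → f/32 — 4 stops narrower (darker).
Net change so far: 7 stops darker. Offset with the shutter speed: 1/125 → 1/60 → 1/30 → 1/15 → 1/8 → 1/4 → 1/2 → 1.

1 s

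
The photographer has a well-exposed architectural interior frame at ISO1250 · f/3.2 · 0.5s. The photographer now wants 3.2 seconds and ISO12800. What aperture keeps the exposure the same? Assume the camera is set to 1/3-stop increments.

f/25

Shutter speed: 0.5 → 0.6 → 0.8 → 1 → 1.3 → 1.6 → 2 → 2.5 → 3.2 — 2 2/3 stops slower (brighter).
ISO: 1250 → 1600 → 2000 → 2500 → 3200 → 4000 → 5000 → 6400 → 8000 → 10000 → 12800 — 3 1/3 stops raised (brighter).
Net change so far: 6 stops brighter. Offset with the aperture: f/3.2 → f/3.5 → f/4 → f/4.5 → f/5 → f/5.6 → f/6.3 → f/7.1 → f/8 → f/9 → f/10 → f/11 → f/13 → f/14 → f/16 → f/18 → f/20 → f/22 → f/25.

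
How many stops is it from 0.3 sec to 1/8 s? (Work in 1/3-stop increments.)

0.3 → 1/4 → 1/5 → 1/6 → 1/8 — count the steps: 4 third-stops = 1 1/3 stops.

1 1/3 stops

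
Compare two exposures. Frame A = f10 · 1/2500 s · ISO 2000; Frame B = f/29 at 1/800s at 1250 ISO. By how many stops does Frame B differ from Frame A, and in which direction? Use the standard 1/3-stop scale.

2 stops darker

Aperture: f/10 → f/11 → f/13 → f/14 → f/16 → f/18 → f/20 → f/22 → f/25 → f/29 — 3 stops smaller aperture (darker).
Shutter speed: 1/2500 → 1/2000 → 1/1600 → 1/1250 → 1/1000 → 1/800 — 1 2/3 stops longer (brighter).
ISO: 2000 → 1600 → 1250 — 2/3 stop lower (darker).
Net: −3 +1 2/3 −2/3 = −2 stops.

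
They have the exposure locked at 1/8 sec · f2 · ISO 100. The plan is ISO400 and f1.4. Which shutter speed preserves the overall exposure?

1/60s

ISO: 100 → 200 → 400 — 2 stops raised (brighter).
Aperture: f/2 → f/1.4 — 1 stop larger aperture (brighter).
Net change so far: 3 stops brighter. Offset with the shutter speed: 1/8 → 1/15 → 1/30 → 1/60.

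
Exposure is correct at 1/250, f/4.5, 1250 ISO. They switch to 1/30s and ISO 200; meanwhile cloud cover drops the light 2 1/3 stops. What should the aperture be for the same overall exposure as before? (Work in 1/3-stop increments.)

f/2.2

Scene light: 2 1/3 stops darker.
Shutter speed: 1/250 → 1/200 → 1/160 → 1/125 → 1/100 → 1/80 → 1/60 → 1/50 → 1/40 → 1/30 — 3 stops slower (brighter).
ISO: 1250 → 1000 → 800 → 640 → 500 → 400 → 320 → 250 → 200 — 2 2/3 stops lower (darker).
Net so far: 2 stops darker. Aperture: f/4.5 → f/4 → f/3.5 → f/3.2 → f/2.8 → f/2.5 → f/2.2.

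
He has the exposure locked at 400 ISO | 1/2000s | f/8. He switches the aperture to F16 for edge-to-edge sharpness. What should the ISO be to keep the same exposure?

Aperture: f/8 → f/11 → f/16 — 2 stops smaller aperture (darker).
Need 2 stops brighter from the ISO: 400 → 800 → 1600.

ISO 1600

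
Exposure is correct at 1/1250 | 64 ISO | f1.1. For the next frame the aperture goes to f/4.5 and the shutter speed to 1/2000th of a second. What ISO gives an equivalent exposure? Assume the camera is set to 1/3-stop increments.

Aperture: f/1.1 → f/1.2 → f/1.4 → f/1.6 → f/1.8 → f/2 → f/2.2 → f/2.5 → f/2.8 → f/3.2 → f/3.5 → f/4 → f/4.5 — 4 stops narrower (darker).
Shutter speed: 1/1250 → 1/1600 → 1/2000 — 2/3 stop faster (darker).
Net change so far: 4 2/3 stops darker. Offset with the ISO: 64 → 80 → 100 → 125 → 160 → 200 → 250 → 320 → 400 → 500 → 640 → 800 → 1000 → 1250 → 1600.

ISO 1600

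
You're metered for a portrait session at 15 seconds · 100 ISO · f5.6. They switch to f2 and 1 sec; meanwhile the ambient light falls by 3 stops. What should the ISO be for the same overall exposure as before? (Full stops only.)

Scene light: 3 stops darker.
Aperture: f/5.6 → f/4 → f/2.8 → f/2 — 3 stops wider (brighter).
Shutter speed: 15 → 8 → 4 → 2 → 1 — 4 stops shorter (darker).
Net so far: 4 stops darker. ISO: 100 → 200 → 400 → 800 → 1600.

ISO 1600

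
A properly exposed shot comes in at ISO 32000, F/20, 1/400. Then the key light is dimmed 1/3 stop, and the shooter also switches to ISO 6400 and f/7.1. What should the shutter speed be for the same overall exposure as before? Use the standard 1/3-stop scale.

Scene light: 1/3 stop darker.
ISO: 32000 → 25600 → 20000 → 16000 → 12800 → 10000 → 8000 → 6400 — 2 1/3 stops lower (darker).
Aperture: f/20 → f/18 → f/16 → f/14 → f/13 → f/11 → f/10 → f/9 → f/8 → f/7.1 — 3 stops opened up (brighter).
Net so far: 1/3 stop brighter. Shutter speed: 1/400 → 1/500.

1/500s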